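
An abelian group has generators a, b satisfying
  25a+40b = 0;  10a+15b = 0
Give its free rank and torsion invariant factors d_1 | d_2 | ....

rank_ℚ(R)=2; free=2−2=0
SNF(R) diag = [5, 5] → torsion [5, 5]

Answer: M ≅ ℤ/5 ⊕ ℤ/5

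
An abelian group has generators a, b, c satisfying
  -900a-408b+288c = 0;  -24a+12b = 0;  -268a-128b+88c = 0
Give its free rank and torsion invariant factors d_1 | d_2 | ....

Answer: M ≅ ℤ/4 ⊕ ℤ/12 ⊕ ℤ/24

Derivation:
rank_ℚ(R)=3; free=3−3=0
SNF(R) diag = [4, 12, 24] → torsion [4, 12, 24]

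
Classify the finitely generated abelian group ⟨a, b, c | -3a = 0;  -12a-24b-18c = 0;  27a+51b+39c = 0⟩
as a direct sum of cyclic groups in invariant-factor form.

rank_ℚ(R)=3; free=3−3=0
SNF(R) diag = [3, 3, 6] → torsion [3, 3, 6]

Answer: M ≅ ℤ/3 ⊕ ℤ/3 ⊕ ℤ/6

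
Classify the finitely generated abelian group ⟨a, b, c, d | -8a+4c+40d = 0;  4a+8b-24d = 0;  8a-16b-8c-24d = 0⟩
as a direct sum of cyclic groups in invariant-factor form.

rank_ℚ(R)=3; free=4−3=1
SNF(R) diag = [4, 4, 8] → torsion [4, 4, 8]

Answer: M ≅ ℤ^1 ⊕ ℤ/4 ⊕ ℤ/4 ⊕ ℤ/8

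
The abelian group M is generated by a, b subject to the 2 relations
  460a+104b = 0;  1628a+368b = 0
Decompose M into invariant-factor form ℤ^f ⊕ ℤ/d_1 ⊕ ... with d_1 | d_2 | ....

rank_ℚ(R)=2; free=2−2=0
SNF(R) diag = [4, 8] → torsion [4, 8]

Answer: M ≅ ℤ/4 ⊕ ℤ/8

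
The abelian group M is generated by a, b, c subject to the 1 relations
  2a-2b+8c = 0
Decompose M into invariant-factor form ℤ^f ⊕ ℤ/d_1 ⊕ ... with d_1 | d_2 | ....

rank_ℚ(R)=1; free=3−1=2
SNF(R) diag = [2] → torsion [2]

Answer: M ≅ ℤ^2 ⊕ ℤ/2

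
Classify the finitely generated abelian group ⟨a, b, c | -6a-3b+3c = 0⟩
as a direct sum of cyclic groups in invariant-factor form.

rank_ℚ(R)=1; free=3−1=2
SNF(R) diag = [3] → torsion [3]

Answer: M ≅ ℤ^2 ⊕ ℤ/3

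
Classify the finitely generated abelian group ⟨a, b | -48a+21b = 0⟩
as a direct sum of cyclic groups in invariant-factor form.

rank_ℚ(R)=1; free=2−1=1
SNF(R) diag = [3] → torsion [3]

Answer: M ≅ ℤ^1 ⊕ ℤ/3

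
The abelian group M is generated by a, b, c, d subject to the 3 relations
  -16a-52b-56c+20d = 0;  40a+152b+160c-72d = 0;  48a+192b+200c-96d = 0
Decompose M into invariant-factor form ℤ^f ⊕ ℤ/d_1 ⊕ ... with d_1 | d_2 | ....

rank_ℚ(R)=3; free=4−3=1
SNF(R) diag = [4, 8, 8] → torsion [4, 8, 8]

Answer: M ≅ ℤ^1 ⊕ ℤ/4 ⊕ ℤ/8 ⊕ ℤ/8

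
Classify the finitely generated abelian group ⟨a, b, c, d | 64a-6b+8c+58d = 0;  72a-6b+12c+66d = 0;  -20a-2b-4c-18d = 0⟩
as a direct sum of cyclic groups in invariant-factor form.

rank_ℚ(R)=3; free=4−3=1
SNF(R) diag = [2, 4, 12] → torsion [2, 4, 12]

Answer: M ≅ ℤ^1 ⊕ ℤ/2 ⊕ ℤ/4 ⊕ ℤ/12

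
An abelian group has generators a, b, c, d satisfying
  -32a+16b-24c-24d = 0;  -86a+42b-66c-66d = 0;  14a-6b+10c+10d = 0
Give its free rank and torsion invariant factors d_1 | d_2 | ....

Answer: M ≅ ℤ^1 ⊕ ℤ/2 ⊕ ℤ/4 ⊕ ℤ/8

Derivation:
rank_ℚ(R)=3; free=4−3=1
SNF(R) diag = [2, 4, 8] → torsion [2, 4, 8]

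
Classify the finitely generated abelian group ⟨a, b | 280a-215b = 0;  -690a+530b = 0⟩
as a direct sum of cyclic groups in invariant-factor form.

rank_ℚ(R)=2; free=2−2=0
SNF(R) diag = [5, 10] → torsion [5, 10]

Answer: M ≅ ℤ/5 ⊕ ℤ/10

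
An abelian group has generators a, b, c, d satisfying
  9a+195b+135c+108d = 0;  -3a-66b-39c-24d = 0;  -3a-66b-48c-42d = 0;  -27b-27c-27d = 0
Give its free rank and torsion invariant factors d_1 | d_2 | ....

Answer: M ≅ ℤ/3 ⊕ ℤ/3 ⊕ ℤ/9 ⊕ ℤ/27

Derivation:
rank_ℚ(R)=4; free=4−4=0
SNF(R) diag = [3, 3, 9, 27] → torsion [3, 3, 9, 27]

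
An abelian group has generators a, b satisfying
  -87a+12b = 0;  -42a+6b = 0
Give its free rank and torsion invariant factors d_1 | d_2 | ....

rank_ℚ(R)=2; free=2−2=0
SNF(R) diag = [3, 6] → torsion [3, 6]

Answer: M ≅ ℤ/3 ⊕ ℤ/6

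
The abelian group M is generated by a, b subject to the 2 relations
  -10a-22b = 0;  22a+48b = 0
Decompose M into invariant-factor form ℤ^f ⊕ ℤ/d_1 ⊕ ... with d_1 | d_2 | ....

Answer: M ≅ ℤ/2 ⊕ ℤ/2

Derivation:
rank_ℚ(R)=2; free=2−2=0
SNF(R) diag = [2, 2] → torsion [2, 2]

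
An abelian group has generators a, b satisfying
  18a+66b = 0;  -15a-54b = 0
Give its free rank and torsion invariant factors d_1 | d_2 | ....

Answer: M ≅ ℤ/3 ⊕ ℤ/6

Derivation:
rank_ℚ(R)=2; free=2−2=0
SNF(R) diag = [3, 6] → torsion [3, 6]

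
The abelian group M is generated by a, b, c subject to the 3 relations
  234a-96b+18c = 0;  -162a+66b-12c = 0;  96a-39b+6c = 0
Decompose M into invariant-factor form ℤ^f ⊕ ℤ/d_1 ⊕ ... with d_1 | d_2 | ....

Answer: M ≅ ℤ/3 ⊕ ℤ/6 ⊕ ℤ/6

Derivation:
rank_ℚ(R)=3; free=3−3=0
SNF(R) diag = [3, 6, 6] → torsion [3, 6, 6]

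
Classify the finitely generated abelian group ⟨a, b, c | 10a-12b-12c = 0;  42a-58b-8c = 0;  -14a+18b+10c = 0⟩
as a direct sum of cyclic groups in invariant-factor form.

Answer: M ≅ ℤ/2 ⊕ ℤ/2 ⊕ ℤ/2

Derivation:
rank_ℚ(R)=3; free=3−3=0
SNF(R) diag = [2, 2, 2] → torsion [2, 2, 2]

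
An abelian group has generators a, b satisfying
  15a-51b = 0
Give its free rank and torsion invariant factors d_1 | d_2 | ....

Answer: M ≅ ℤ^1 ⊕ ℤ/3

Derivation:
rank_ℚ(R)=1; free=2−1=1
SNF(R) diag = [3] → torsion [3]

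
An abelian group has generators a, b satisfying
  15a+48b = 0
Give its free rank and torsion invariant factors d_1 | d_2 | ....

Answer: M ≅ ℤ^1 ⊕ ℤ/3

Derivation:
rank_ℚ(R)=1; free=2−1=1
SNF(R) diag = [3] → torsion [3]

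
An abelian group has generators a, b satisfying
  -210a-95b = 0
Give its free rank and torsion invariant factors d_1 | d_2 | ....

Answer: M ≅ ℤ^1 ⊕ ℤ/5

Derivation:
rank_ℚ(R)=1; free=2−1=1
SNF(R) diag = [5] → torsion [5]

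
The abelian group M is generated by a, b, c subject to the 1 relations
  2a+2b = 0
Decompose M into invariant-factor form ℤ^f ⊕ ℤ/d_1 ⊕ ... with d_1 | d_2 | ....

Answer: M ≅ ℤ^2 ⊕ ℤ/2

Derivation:
rank_ℚ(R)=1; free=3−1=2
SNF(R) diag = [2] → torsion [2]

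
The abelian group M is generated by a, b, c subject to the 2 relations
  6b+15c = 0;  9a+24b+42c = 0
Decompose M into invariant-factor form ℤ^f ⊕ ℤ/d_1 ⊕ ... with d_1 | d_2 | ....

rank_ℚ(R)=2; free=3−2=1
SNF(R) diag = [3, 9] → torsion [3, 9]

Answer: M ≅ ℤ^1 ⊕ ℤ/3 ⊕ ℤ/9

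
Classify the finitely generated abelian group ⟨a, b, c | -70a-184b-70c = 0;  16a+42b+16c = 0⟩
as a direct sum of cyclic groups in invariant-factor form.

rank_ℚ(R)=2; free=3−2=1
SNF(R) diag = [2, 2] → torsion [2, 2]

Answer: M ≅ ℤ^1 ⊕ ℤ/2 ⊕ ℤ/2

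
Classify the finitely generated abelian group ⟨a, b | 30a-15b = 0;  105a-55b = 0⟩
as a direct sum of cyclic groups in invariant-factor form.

Answer: M ≅ ℤ/5 ⊕ ℤ/15

Derivation:
rank_ℚ(R)=2; free=2−2=0
SNF(R) diag = [5, 15] → torsion [5, 15]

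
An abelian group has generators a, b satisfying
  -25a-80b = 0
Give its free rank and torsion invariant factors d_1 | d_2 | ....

rank_ℚ(R)=1; free=2−1=1
SNF(R) diag = [5] → torsion [5]

Answer: M ≅ ℤ^1 ⊕ ℤ/5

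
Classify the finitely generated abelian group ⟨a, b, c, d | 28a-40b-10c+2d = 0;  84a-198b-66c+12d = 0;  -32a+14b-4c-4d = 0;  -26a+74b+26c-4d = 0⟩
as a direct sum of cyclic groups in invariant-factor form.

Answer: M ≅ ℤ/2 ⊕ ℤ/6 ⊕ ℤ/18 ⊕ ℤ/18

Derivation:
rank_ℚ(R)=4; free=4−4=0
SNF(R) diag = [2, 6, 18, 18] → torsion [2, 6, 18, 18]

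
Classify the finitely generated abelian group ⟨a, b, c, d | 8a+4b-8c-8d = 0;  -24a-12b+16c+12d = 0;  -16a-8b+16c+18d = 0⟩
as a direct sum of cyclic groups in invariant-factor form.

rank_ℚ(R)=3; free=4−3=1
SNF(R) diag = [2, 4, 8] → torsion [2, 4, 8]

Answer: M ≅ ℤ^1 ⊕ ℤ/2 ⊕ ℤ/4 ⊕ ℤ/8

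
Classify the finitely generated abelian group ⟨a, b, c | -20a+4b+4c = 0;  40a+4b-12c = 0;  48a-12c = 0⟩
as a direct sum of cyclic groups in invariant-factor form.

Answer: M ≅ ℤ/4 ⊕ ℤ/4 ⊕ ℤ/12

Derivation:
rank_ℚ(R)=3; free=3−3=0
SNF(R) diag = [4, 4, 12] → torsion [4, 4, 12]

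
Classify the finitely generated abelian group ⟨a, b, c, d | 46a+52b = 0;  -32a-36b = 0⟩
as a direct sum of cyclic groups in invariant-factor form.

rank_ℚ(R)=2; free=4−2=2
SNF(R) diag = [2, 4] → torsion [2, 4]

Answer: M ≅ ℤ^2 ⊕ ℤ/2 ⊕ ℤ/4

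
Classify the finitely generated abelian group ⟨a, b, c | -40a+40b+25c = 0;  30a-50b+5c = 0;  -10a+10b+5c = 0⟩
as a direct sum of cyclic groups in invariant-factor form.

Answer: M ≅ ℤ/5 ⊕ ℤ/10 ⊕ ℤ/20

Derivation:
rank_ℚ(R)=3; free=3−3=0
SNF(R) diag = [5, 10, 20] → torsion [5, 10, 20]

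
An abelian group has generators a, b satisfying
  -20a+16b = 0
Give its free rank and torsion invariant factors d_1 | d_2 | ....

Answer: M ≅ ℤ^1 ⊕ ℤ/4

Derivation:
rank_ℚ(R)=1; free=2−1=1
SNF(R) diag = [4] → torsion [4]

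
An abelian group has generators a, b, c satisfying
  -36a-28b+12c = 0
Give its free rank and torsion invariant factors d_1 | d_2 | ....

rank_ℚ(R)=1; free=3−1=2
SNF(R) diag = [4] → torsion [4]

Answer: M ≅ ℤ^2 ⊕ ℤ/4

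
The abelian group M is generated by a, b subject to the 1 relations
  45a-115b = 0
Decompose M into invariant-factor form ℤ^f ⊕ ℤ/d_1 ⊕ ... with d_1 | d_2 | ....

Answer: M ≅ ℤ^1 ⊕ ℤ/5

Derivation:
rank_ℚ(R)=1; free=2−1=1
SNF(R) diag = [5] → torsion [5]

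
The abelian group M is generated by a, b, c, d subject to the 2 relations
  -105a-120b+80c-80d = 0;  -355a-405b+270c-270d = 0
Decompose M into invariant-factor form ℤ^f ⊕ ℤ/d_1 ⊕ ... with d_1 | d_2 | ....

Answer: M ≅ ℤ^2 ⊕ ℤ/5 ⊕ ℤ/5

Derivation:
rank_ℚ(R)=2; free=4−2=2
SNF(R) diag = [5, 5] → torsion [5, 5]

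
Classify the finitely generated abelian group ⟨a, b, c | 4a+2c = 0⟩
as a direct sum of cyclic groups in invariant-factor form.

rank_ℚ(R)=1; free=3−1=2
SNF(R) diag = [2] → torsion [2]

Answer: M ≅ ℤ^2 ⊕ ℤ/2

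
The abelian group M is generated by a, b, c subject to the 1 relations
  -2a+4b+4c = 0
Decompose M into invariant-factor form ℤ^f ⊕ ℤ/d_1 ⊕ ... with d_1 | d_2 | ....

Answer: M ≅ ℤ^2 ⊕ ℤ/2

Derivation:
rank_ℚ(R)=1; free=3−1=2
SNF(R) diag = [2] → torsion [2]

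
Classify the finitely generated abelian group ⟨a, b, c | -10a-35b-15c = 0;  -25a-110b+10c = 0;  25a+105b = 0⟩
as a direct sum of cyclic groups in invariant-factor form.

rank_ℚ(R)=3; free=3−3=0
SNF(R) diag = [5, 5, 5] → torsion [5, 5, 5]

Answer: M ≅ ℤ/5 ⊕ ℤ/5 ⊕ ℤ/5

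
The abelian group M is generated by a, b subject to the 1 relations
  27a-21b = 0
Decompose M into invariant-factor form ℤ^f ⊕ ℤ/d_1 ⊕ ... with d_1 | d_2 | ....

Answer: M ≅ ℤ^1 ⊕ ℤ/3

Derivation:
rank_ℚ(R)=1; free=2−1=1
SNF(R) diag = [3] → torsion [3]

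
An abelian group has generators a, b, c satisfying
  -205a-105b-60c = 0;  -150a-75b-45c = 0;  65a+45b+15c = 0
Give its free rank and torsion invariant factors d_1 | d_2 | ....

Answer: M ≅ ℤ/5 ⊕ ℤ/15 ⊕ ℤ/15

Derivation:
rank_ℚ(R)=3; free=3−3=0
SNF(R) diag = [5, 15, 15] → torsion [5, 15, 15]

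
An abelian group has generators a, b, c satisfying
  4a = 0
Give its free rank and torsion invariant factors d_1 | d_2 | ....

rank_ℚ(R)=1; free=3−1=2
SNF(R) diag = [4] → torsion [4]

Answer: M ≅ ℤ^2 ⊕ ℤ/4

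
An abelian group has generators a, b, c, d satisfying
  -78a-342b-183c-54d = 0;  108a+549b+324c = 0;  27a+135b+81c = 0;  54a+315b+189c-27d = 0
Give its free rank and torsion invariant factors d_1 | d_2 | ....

rank_ℚ(R)=4; free=4−4=0
SNF(R) diag = [3, 9, 27, 27] → torsion [3, 9, 27, 27]

Answer: M ≅ ℤ/3 ⊕ ℤ/9 ⊕ ℤ/27 ⊕ ℤ/27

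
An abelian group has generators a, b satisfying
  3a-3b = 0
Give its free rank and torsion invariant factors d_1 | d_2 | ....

Answer: M ≅ ℤ^1 ⊕ ℤ/3

Derivation:
rank_ℚ(R)=1; free=2−1=1
SNF(R) diag = [3] → torsion [3]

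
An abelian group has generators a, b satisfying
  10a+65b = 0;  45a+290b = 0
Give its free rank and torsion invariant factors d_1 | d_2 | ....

rank_ℚ(R)=2; free=2−2=0
SNF(R) diag = [5, 5] → torsion [5, 5]

Answer: M ≅ ℤ/5 ⊕ ℤ/5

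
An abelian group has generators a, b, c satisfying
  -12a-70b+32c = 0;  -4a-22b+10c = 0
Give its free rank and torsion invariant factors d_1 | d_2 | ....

rank_ℚ(R)=2; free=3−2=1
SNF(R) diag = [2, 2] → torsion [2, 2]

Answer: M ≅ ℤ^1 ⊕ ℤ/2 ⊕ ℤ/2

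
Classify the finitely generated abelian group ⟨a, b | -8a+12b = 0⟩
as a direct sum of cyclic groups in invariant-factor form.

Answer: M ≅ ℤ^1 ⊕ ℤ/4

Derivation:
rank_ℚ(R)=1; free=2−1=1
SNF(R) diag = [4] → torsion [4]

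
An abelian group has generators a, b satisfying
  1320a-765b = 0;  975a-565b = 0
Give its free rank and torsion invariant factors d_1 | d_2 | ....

rank_ℚ(R)=2; free=2−2=0
SNF(R) diag = [5, 15] → torsion [5, 15]

Answer: M ≅ ℤ/5 ⊕ ℤ/15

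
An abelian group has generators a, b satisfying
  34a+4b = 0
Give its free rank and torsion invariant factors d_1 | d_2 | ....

rank_ℚ(R)=1; free=2−1=1
SNF(R) diag = [2] → torsion [2]

Answer: M ≅ ℤ^1 ⊕ ℤ/2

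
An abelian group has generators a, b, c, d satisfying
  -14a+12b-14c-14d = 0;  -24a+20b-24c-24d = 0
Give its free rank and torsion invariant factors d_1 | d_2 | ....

rank_ℚ(R)=2; free=4−2=2
SNF(R) diag = [2, 4] → torsion [2, 4]

Answer: M ≅ ℤ^2 ⊕ ℤ/2 ⊕ ℤ/4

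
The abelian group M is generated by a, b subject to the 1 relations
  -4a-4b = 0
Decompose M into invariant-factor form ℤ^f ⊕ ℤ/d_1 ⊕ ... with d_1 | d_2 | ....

rank_ℚ(R)=1; free=2−1=1
SNF(R) diag = [4] → torsion [4]

Answer: M ≅ ℤ^1 ⊕ ℤ/4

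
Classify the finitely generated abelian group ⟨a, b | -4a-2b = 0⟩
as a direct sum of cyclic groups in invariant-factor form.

Answer: M ≅ ℤ^1 ⊕ ℤ/2

Derivation:
rank_ℚ(R)=1; free=2−1=1
SNF(R) diag = [2] → torsion [2]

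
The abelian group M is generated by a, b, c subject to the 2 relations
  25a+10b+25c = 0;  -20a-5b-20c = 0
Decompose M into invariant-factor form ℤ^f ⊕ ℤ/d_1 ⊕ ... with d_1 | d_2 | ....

Answer: M ≅ ℤ^1 ⊕ ℤ/5 ⊕ ℤ/15

Derivation:
rank_ℚ(R)=2; free=3−2=1
SNF(R) diag = [5, 15] → torsion [5, 15]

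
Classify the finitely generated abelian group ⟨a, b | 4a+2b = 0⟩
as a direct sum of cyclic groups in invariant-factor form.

rank_ℚ(R)=1; free=2−1=1
SNF(R) diag = [2] → torsion [2]

Answer: M ≅ ℤ^1 ⊕ ℤ/2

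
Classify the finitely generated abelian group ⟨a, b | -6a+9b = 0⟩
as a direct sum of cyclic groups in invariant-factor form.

Answer: M ≅ ℤ^1 ⊕ ℤ/3

Derivation:
rank_ℚ(R)=1; free=2−1=1
SNF(R) diag = [3] → torsion [3]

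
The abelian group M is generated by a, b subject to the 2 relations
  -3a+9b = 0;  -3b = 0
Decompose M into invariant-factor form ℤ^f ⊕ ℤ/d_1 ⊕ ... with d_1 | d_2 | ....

rank_ℚ(R)=2; free=2−2=0
SNF(R) diag = [3, 3] → torsion [3, 3]

Answer: M ≅ ℤ/3 ⊕ ℤ/3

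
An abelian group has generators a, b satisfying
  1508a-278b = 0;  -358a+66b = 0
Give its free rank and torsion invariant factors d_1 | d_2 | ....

Answer: M ≅ ℤ/2 ⊕ ℤ/2

Derivation:
rank_ℚ(R)=2; free=2−2=0
SNF(R) diag = [2, 2] → torsion [2, 2]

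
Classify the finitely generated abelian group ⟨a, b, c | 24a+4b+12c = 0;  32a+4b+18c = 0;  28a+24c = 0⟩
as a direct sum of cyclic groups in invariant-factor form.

Answer: M ≅ ℤ/2 ⊕ ℤ/4 ⊕ ℤ/12

Derivation:
rank_ℚ(R)=3; free=3−3=0
SNF(R) diag = [2, 4, 12] → torsion [2, 4, 12]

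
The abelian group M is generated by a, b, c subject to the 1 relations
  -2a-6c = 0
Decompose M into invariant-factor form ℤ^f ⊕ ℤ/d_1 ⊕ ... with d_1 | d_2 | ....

rank_ℚ(R)=1; free=3−1=2
SNF(R) diag = [2] → torsion [2]

Answer: M ≅ ℤ^2 ⊕ ℤ/2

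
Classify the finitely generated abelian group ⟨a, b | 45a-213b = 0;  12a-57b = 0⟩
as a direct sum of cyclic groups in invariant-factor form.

rank_ℚ(R)=2; free=2−2=0
SNF(R) diag = [3, 3] → torsion [3, 3]

Answer: M ≅ ℤ/3 ⊕ ℤ/3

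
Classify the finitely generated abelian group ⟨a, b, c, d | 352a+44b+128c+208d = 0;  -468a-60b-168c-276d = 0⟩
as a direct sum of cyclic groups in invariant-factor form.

rank_ℚ(R)=2; free=4−2=2
SNF(R) diag = [4, 12] → torsion [4, 12]

Answer: M ≅ ℤ^2 ⊕ ℤ/4 ⊕ ℤ/12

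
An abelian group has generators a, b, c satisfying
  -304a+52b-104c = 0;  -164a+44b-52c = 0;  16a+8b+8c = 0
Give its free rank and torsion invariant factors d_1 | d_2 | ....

Answer: M ≅ ℤ/4 ⊕ ℤ/12 ⊕ ℤ/24

Derivation:
rank_ℚ(R)=3; free=3−3=0
SNF(R) diag = [4, 12, 24] → torsion [4, 12, 24]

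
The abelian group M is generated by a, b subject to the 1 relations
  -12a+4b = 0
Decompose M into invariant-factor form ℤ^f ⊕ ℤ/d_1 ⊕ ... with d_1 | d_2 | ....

rank_ℚ(R)=1; free=2−1=1
SNF(R) diag = [4] → torsion [4]

Answer: M ≅ ℤ^1 ⊕ ℤ/4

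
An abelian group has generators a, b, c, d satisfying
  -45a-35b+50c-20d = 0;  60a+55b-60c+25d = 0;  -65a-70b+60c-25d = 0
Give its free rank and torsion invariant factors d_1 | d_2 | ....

Answer: M ≅ ℤ^1 ⊕ ℤ/5 ⊕ ℤ/5 ⊕ ℤ/10

Derivation:
rank_ℚ(R)=3; free=4−3=1
SNF(R) diag = [5, 5, 10] → torsion [5, 5, 10]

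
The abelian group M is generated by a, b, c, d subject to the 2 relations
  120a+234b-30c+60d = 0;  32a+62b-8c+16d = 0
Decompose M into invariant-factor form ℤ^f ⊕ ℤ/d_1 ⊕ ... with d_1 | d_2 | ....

Answer: M ≅ ℤ^2 ⊕ ℤ/2 ⊕ ℤ/6

Derivation:
rank_ℚ(R)=2; free=4−2=2
SNF(R) diag = [2, 6] → torsion [2, 6]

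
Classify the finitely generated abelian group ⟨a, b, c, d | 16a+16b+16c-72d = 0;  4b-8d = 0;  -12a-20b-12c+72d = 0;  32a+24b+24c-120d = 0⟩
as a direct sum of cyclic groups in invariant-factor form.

rank_ℚ(R)=4; free=4−4=0
SNF(R) diag = [4, 4, 8, 8] → torsion [4, 4, 8, 8]

Answer: M ≅ ℤ/4 ⊕ ℤ/4 ⊕ ℤ/8 ⊕ ℤ/8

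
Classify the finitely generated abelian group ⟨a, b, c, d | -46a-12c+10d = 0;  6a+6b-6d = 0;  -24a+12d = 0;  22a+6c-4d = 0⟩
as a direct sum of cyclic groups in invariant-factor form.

Answer: M ≅ ℤ/2 ⊕ ℤ/6 ⊕ ℤ/6 ⊕ ℤ/12

Derivation:
rank_ℚ(R)=4; free=4−4=0
SNF(R) diag = [2, 6, 6, 12] → torsion [2, 6, 6, 12]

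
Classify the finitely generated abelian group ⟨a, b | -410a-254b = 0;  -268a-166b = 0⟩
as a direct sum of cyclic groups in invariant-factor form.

Answer: M ≅ ℤ/2 ⊕ ℤ/6

Derivation:
rank_ℚ(R)=2; free=2−2=0
SNF(R) diag = [2, 6] → torsion [2, 6]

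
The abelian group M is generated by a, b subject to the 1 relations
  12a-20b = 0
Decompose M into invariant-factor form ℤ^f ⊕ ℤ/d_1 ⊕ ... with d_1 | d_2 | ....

Answer: M ≅ ℤ^1 ⊕ ℤ/4

Derivation:
rank_ℚ(R)=1; free=2−1=1
SNF(R) diag = [4] → torsion [4]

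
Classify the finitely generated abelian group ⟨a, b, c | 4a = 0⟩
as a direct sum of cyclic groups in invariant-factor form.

Answer: M ≅ ℤ^2 ⊕ ℤ/4

Derivation:
rank_ℚ(R)=1; free=3−1=2
SNF(R) diag = [4] → torsion [4]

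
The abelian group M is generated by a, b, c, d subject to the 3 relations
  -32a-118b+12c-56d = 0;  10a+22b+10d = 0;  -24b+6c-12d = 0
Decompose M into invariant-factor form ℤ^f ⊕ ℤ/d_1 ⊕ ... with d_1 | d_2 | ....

Answer: M ≅ ℤ^1 ⊕ ℤ/2 ⊕ ℤ/2 ⊕ ℤ/6

Derivation:
rank_ℚ(R)=3; free=4−3=1
SNF(R) diag = [2, 2, 6] → torsion [2, 2, 6]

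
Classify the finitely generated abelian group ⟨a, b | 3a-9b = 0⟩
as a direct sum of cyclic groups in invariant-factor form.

rank_ℚ(R)=1; free=2−1=1
SNF(R) diag = [3] → torsion [3]

Answer: M ≅ ℤ^1 ⊕ ℤ/3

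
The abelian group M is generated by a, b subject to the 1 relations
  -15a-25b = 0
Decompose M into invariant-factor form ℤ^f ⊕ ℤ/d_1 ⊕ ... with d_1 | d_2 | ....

Answer: M ≅ ℤ^1 ⊕ ℤ/5

Derivation:
rank_ℚ(R)=1; free=2−1=1
SNF(R) diag = [5] → torsion [5]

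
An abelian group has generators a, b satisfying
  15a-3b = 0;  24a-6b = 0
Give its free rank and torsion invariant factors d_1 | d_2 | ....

Answer: M ≅ ℤ/3 ⊕ ℤ/6

Derivation:
rank_ℚ(R)=2; free=2−2=0
SNF(R) diag = [3, 6] → torsion [3, 6]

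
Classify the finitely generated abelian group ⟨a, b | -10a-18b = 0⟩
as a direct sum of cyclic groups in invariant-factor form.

rank_ℚ(R)=1; free=2−1=1
SNF(R) diag = [2] → torsion [2]

Answer: M ≅ ℤ^1 ⊕ ℤ/2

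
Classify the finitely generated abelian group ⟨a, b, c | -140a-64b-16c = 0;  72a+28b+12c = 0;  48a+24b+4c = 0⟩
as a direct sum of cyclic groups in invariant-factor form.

rank_ℚ(R)=3; free=3−3=0
SNF(R) diag = [4, 4, 4] → torsion [4, 4, 4]

Answer: M ≅ ℤ/4 ⊕ ℤ/4 ⊕ ℤ/4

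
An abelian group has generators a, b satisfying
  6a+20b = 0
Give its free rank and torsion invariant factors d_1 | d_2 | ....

Answer: M ≅ ℤ^1 ⊕ ℤ/2

Derivation:
rank_ℚ(R)=1; free=2−1=1
SNF(R) diag = [2] → torsion [2]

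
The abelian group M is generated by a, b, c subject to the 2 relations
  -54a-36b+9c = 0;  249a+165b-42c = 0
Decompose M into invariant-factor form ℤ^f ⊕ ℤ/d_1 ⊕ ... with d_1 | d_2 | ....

Answer: M ≅ ℤ^1 ⊕ ℤ/3 ⊕ ℤ/9

Derivation:
rank_ℚ(R)=2; free=3−2=1
SNF(R) diag = [3, 9] → torsion [3, 9]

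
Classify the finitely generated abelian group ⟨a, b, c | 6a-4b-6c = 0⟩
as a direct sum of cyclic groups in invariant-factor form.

rank_ℚ(R)=1; free=3−1=2
SNF(R) diag = [2] → torsion [2]

Answer: M ≅ ℤ^2 ⊕ ℤ/2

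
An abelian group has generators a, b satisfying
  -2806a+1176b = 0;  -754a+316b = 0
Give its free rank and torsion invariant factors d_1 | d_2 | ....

Answer: M ≅ ℤ/2 ⊕ ℤ/4

Derivation:
rank_ℚ(R)=2; free=2−2=0
SNF(R) diag = [2, 4] → torsion [2, 4]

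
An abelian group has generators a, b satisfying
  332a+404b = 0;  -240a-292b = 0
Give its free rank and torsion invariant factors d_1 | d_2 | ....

Answer: M ≅ ℤ/4 ⊕ ℤ/4

Derivation:
rank_ℚ(R)=2; free=2−2=0
SNF(R) diag = [4, 4] → torsion [4, 4]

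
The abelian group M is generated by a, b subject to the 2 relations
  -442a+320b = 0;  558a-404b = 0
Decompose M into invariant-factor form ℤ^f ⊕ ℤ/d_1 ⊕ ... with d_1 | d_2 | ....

rank_ℚ(R)=2; free=2−2=0
SNF(R) diag = [2, 4] → torsion [2, 4]

Answer: M ≅ ℤ/2 ⊕ ℤ/4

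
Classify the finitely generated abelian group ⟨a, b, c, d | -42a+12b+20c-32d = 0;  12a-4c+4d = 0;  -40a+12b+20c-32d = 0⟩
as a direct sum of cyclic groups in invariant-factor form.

rank_ℚ(R)=3; free=4−3=1
SNF(R) diag = [2, 4, 12] → torsion [2, 4, 12]

Answer: M ≅ ℤ^1 ⊕ ℤ/2 ⊕ ℤ/4 ⊕ ℤ/12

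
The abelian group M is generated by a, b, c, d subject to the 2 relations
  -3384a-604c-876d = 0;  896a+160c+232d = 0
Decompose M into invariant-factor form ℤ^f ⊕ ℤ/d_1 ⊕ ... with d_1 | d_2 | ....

rank_ℚ(R)=2; free=4−2=2
SNF(R) diag = [4, 8] → torsion [4, 8]

Answer: M ≅ ℤ^2 ⊕ ℤ/4 ⊕ ℤ/8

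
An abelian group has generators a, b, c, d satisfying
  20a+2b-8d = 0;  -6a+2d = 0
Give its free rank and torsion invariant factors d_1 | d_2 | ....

Answer: M ≅ ℤ^2 ⊕ ℤ/2 ⊕ ℤ/2

Derivation:
rank_ℚ(R)=2; free=4−2=2
SNF(R) diag = [2, 2] → torsion [2, 2]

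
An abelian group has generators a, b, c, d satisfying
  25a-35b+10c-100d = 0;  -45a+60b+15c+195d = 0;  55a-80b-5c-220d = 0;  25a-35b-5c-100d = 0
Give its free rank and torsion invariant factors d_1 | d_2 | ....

rank_ℚ(R)=4; free=4−4=0
SNF(R) diag = [5, 15, 15, 15] → torsion [5, 15, 15, 15]

Answer: M ≅ ℤ/5 ⊕ ℤ/15 ⊕ ℤ/15 ⊕ ℤ/15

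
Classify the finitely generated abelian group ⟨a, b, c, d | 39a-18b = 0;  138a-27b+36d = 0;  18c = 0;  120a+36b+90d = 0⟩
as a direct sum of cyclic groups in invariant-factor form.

Answer: M ≅ ℤ/3 ⊕ ℤ/9 ⊕ ℤ/18 ⊕ ℤ/18

Derivation:
rank_ℚ(R)=4; free=4−4=0
SNF(R) diag = [3, 9, 18, 18] → torsion [3, 9, 18, 18]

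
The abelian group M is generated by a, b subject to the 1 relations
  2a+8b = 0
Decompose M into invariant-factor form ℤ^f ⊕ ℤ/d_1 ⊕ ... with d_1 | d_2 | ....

Answer: M ≅ ℤ^1 ⊕ ℤ/2

Derivation:
rank_ℚ(R)=1; free=2−1=1
SNF(R) diag = [2] → torsion [2]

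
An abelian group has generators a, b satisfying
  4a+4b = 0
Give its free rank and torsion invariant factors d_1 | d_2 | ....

rank_ℚ(R)=1; free=2−1=1
SNF(R) diag = [4] → torsion [4]

Answer: M ≅ ℤ^1 ⊕ ℤ/4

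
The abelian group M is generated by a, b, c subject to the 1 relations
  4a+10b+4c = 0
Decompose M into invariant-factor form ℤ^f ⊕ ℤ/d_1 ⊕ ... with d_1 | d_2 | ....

Answer: M ≅ ℤ^2 ⊕ ℤ/2

Derivation:
rank_ℚ(R)=1; free=3−1=2
SNF(R) diag = [2] → torsion [2]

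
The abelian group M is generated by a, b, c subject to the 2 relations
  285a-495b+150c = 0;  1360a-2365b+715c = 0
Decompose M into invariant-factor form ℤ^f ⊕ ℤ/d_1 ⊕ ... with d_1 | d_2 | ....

Answer: M ≅ ℤ^1 ⊕ ℤ/5 ⊕ ℤ/15

Derivation:
rank_ℚ(R)=2; free=3−2=1
SNF(R) diag = [5, 15] → torsion [5, 15]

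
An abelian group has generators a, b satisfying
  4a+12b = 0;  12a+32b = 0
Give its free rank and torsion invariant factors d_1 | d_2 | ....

rank_ℚ(R)=2; free=2−2=0
SNF(R) diag = [4, 4] → torsion [4, 4]

Answer: M ≅ ℤ/4 ⊕ ℤ/4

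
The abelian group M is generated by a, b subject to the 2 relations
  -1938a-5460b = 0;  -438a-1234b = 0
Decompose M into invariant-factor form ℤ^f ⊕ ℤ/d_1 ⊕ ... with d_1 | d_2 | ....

rank_ℚ(R)=2; free=2−2=0
SNF(R) diag = [2, 6] → torsion [2, 6]

Answer: M ≅ ℤ/2 ⊕ ℤ/6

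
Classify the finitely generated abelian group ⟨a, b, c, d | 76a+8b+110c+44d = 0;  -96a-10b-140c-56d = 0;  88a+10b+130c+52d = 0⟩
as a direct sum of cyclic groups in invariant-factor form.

rank_ℚ(R)=3; free=4−3=1
SNF(R) diag = [2, 2, 4] → torsion [2, 2, 4]

Answer: M ≅ ℤ^1 ⊕ ℤ/2 ⊕ ℤ/2 ⊕ ℤ/4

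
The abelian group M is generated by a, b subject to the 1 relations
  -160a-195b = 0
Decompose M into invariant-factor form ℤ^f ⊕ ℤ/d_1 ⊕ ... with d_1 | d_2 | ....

Answer: M ≅ ℤ^1 ⊕ ℤ/5

Derivation:
rank_ℚ(R)=1; free=2−1=1
SNF(R) diag = [5] → torsion [5]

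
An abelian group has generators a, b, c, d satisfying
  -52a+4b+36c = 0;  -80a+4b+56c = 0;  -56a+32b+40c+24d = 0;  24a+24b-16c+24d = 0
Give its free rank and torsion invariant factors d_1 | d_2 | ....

rank_ℚ(R)=4; free=4−4=0
SNF(R) diag = [4, 4, 8, 24] → torsion [4, 4, 8, 24]

Answer: M ≅ ℤ/4 ⊕ ℤ/4 ⊕ ℤ/8 ⊕ ℤ/24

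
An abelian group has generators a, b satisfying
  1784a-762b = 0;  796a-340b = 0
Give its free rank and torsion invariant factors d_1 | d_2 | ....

rank_ℚ(R)=2; free=2−2=0
SNF(R) diag = [2, 4] → torsion [2, 4]

Answer: M ≅ ℤ/2 ⊕ ℤ/4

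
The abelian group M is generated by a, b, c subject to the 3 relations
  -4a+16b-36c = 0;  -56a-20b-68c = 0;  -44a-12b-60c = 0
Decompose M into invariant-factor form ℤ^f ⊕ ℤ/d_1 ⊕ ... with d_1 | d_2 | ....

rank_ℚ(R)=3; free=3−3=0
SNF(R) diag = [4, 4, 4] → torsion [4, 4, 4]

Answer: M ≅ ℤ/4 ⊕ ℤ/4 ⊕ ℤ/4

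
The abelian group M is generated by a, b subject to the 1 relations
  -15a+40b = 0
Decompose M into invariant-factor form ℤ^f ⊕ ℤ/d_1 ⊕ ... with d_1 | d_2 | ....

Answer: M ≅ ℤ^1 ⊕ ℤ/5

Derivation:
rank_ℚ(R)=1; free=2−1=1
SNF(R) diag = [5] → torsion [5]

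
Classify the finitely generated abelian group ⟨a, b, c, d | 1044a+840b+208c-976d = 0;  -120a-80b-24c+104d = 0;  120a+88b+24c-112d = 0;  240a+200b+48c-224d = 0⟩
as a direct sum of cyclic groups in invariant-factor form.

Answer: M ≅ ℤ/4 ⊕ ℤ/8 ⊕ ℤ/24 ⊕ ℤ/24

Derivation:
rank_ℚ(R)=4; free=4−4=0
SNF(R) diag = [4, 8, 24, 24] → torsion [4, 8, 24, 24]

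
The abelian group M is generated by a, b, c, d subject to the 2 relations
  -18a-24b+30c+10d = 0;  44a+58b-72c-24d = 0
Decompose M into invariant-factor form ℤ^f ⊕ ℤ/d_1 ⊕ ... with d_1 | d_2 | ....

rank_ℚ(R)=2; free=4−2=2
SNF(R) diag = [2, 2] → torsion [2, 2]

Answer: M ≅ ℤ^2 ⊕ ℤ/2 ⊕ ℤ/2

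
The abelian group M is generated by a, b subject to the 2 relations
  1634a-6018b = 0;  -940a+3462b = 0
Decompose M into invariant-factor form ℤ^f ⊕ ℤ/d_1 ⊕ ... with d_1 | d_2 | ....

rank_ℚ(R)=2; free=2−2=0
SNF(R) diag = [2, 6] → torsion [2, 6]

Answer: M ≅ ℤ/2 ⊕ ℤ/6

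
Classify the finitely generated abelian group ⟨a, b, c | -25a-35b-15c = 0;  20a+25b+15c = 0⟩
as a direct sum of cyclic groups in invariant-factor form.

Answer: M ≅ ℤ^1 ⊕ ℤ/5 ⊕ ℤ/15

Derivation:
rank_ℚ(R)=2; free=3−2=1
SNF(R) diag = [5, 15] → torsion [5, 15]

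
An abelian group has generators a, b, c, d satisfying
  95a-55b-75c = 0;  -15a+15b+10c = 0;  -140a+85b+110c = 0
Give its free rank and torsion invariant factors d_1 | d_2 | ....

Answer: M ≅ ℤ^1 ⊕ ℤ/5 ⊕ ℤ/5 ⊕ ℤ/15

Derivation:
rank_ℚ(R)=3; free=4−3=1
SNF(R) diag = [5, 5, 15] → torsion [5, 5, 15]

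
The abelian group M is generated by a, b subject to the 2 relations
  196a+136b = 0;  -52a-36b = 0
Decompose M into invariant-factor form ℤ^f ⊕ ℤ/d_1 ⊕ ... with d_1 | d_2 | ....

rank_ℚ(R)=2; free=2−2=0
SNF(R) diag = [4, 4] → torsion [4, 4]

Answer: M ≅ ℤ/4 ⊕ ℤ/4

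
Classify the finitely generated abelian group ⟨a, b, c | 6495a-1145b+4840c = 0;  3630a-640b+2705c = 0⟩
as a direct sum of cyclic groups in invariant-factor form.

Answer: M ≅ ℤ^1 ⊕ ℤ/5 ⊕ ℤ/15

Derivation:
rank_ℚ(R)=2; free=3−2=1
SNF(R) diag = [5, 15] → torsion [5, 15]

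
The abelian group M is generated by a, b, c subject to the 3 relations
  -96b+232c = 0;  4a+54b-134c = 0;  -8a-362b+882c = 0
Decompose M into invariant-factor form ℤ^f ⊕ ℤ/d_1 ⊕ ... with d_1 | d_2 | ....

Answer: M ≅ ℤ/2 ⊕ ℤ/4 ⊕ ℤ/8

Derivation:
rank_ℚ(R)=3; free=3−3=0
SNF(R) diag = [2, 4, 8] → torsion [2, 4, 8]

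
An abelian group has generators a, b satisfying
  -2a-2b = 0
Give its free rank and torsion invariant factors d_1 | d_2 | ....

Answer: M ≅ ℤ^1 ⊕ ℤ/2

Derivation:
rank_ℚ(R)=1; free=2−1=1
SNF(R) diag = [2] → torsion [2]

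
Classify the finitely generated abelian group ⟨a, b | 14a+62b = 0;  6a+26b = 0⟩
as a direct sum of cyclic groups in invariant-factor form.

Answer: M ≅ ℤ/2 ⊕ ℤ/4

Derivation:
rank_ℚ(R)=2; free=2−2=0
SNF(R) diag = [2, 4] → torsion [2, 4]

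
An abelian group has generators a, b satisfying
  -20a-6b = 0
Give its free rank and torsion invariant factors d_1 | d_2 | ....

Answer: M ≅ ℤ^1 ⊕ ℤ/2

Derivation:
rank_ℚ(R)=1; free=2−1=1
SNF(R) diag = [2] → torsion [2]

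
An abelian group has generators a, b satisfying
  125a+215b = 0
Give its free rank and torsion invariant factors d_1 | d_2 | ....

Answer: M ≅ ℤ^1 ⊕ ℤ/5

Derivation:
rank_ℚ(R)=1; free=2−1=1
SNF(R) diag = [5] → torsion [5]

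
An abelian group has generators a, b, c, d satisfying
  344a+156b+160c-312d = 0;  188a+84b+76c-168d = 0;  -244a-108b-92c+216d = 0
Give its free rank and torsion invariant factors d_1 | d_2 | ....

Answer: M ≅ ℤ^1 ⊕ ℤ/4 ⊕ ℤ/12 ⊕ ℤ/24

Derivation:
rank_ℚ(R)=3; free=4−3=1
SNF(R) diag = [4, 12, 24] → torsion [4, 12, 24]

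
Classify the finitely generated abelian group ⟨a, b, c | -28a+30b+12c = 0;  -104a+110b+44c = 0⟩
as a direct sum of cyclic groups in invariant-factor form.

Answer: M ≅ ℤ^1 ⊕ ℤ/2 ⊕ ℤ/4

Derivation:
rank_ℚ(R)=2; free=3−2=1
SNF(R) diag = [2, 4] → torsion [2, 4]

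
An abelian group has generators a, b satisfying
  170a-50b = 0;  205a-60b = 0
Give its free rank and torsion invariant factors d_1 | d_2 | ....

Answer: M ≅ ℤ/5 ⊕ ℤ/10

Derivation:
rank_ℚ(R)=2; free=2−2=0
SNF(R) diag = [5, 10] → torsion [5, 10]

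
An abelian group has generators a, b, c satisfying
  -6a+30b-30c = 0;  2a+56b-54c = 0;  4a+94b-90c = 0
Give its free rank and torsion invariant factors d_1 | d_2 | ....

rank_ℚ(R)=3; free=3−3=0
SNF(R) diag = [2, 6, 18] → torsion [2, 6, 18]

Answer: M ≅ ℤ/2 ⊕ ℤ/6 ⊕ ℤ/18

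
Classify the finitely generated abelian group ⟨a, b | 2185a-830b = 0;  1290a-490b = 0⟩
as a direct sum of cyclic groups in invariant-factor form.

Answer: M ≅ ℤ/5 ⊕ ℤ/10

Derivation:
rank_ℚ(R)=2; free=2−2=0
SNF(R) diag = [5, 10] → torsion [5, 10]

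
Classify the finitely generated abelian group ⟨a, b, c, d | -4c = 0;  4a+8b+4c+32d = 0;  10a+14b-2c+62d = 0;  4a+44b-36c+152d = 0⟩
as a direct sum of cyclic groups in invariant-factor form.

Answer: M ≅ ℤ/2 ⊕ ℤ/4 ⊕ ℤ/12 ⊕ ℤ/12

Derivation:
rank_ℚ(R)=4; free=4−4=0
SNF(R) diag = [2, 4, 12, 12] → torsion [2, 4, 12, 12]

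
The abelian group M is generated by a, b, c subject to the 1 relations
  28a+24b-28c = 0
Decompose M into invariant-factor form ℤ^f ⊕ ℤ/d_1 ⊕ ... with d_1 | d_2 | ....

rank_ℚ(R)=1; free=3−1=2
SNF(R) diag = [4] → torsion [4]

Answer: M ≅ ℤ^2 ⊕ ℤ/4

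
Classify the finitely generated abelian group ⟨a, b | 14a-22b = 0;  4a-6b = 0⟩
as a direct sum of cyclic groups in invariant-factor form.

Answer: M ≅ ℤ/2 ⊕ ℤ/2

Derivation:
rank_ℚ(R)=2; free=2−2=0
SNF(R) diag = [2, 2] → torsion [2, 2]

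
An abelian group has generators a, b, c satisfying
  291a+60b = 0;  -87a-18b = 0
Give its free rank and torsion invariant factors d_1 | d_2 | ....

rank_ℚ(R)=2; free=3−2=1
SNF(R) diag = [3, 6] → torsion [3, 6]

Answer: M ≅ ℤ^1 ⊕ ℤ/3 ⊕ ℤ/6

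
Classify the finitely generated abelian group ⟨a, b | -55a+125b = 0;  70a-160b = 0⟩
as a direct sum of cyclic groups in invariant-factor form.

rank_ℚ(R)=2; free=2−2=0
SNF(R) diag = [5, 10] → torsion [5, 10]

Answer: M ≅ ℤ/5 ⊕ ℤ/10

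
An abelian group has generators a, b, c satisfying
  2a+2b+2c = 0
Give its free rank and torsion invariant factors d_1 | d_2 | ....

rank_ℚ(R)=1; free=3−1=2
SNF(R) diag = [2] → torsion [2]

Answer: M ≅ ℤ^2 ⊕ ℤ/2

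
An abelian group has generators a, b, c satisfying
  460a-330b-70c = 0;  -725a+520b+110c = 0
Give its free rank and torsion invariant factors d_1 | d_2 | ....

Answer: M ≅ ℤ^1 ⊕ ℤ/5 ⊕ ℤ/10

Derivation:
rank_ℚ(R)=2; free=3−2=1
SNF(R) diag = [5, 10] → torsion [5, 10]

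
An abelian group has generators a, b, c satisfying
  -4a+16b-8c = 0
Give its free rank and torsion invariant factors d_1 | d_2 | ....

rank_ℚ(R)=1; free=3−1=2
SNF(R) diag = [4] → torsion [4]

Answer: M ≅ ℤ^2 ⊕ ℤ/4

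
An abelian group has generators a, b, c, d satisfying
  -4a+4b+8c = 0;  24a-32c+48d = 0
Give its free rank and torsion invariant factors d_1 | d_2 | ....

Answer: M ≅ ℤ^2 ⊕ ℤ/4 ⊕ ℤ/8

Derivation:
rank_ℚ(R)=2; free=4−2=2
SNF(R) diag = [4, 8] → torsion [4, 8]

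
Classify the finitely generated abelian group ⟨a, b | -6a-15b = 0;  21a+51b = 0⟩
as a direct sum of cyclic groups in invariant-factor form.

Answer: M ≅ ℤ/3 ⊕ ℤ/3

Derivation:
rank_ℚ(R)=2; free=2−2=0
SNF(R) diag = [3, 3] → torsion [3, 3]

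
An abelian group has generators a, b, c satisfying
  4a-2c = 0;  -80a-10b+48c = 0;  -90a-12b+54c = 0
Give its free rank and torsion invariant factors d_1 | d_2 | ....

rank_ℚ(R)=3; free=3−3=0
SNF(R) diag = [2, 2, 6] → torsion [2, 2, 6]

Answer: M ≅ ℤ/2 ⊕ ℤ/2 ⊕ ℤ/6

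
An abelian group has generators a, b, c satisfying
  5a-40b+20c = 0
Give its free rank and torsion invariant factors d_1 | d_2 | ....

Answer: M ≅ ℤ^2 ⊕ ℤ/5

Derivation:
rank_ℚ(R)=1; free=3−1=2
SNF(R) diag = [5] → torsion [5]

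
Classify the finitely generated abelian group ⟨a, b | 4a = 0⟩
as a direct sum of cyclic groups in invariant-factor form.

rank_ℚ(R)=1; free=2−1=1
SNF(R) diag = [4] → torsion [4]

Answer: M ≅ ℤ^1 ⊕ ℤ/4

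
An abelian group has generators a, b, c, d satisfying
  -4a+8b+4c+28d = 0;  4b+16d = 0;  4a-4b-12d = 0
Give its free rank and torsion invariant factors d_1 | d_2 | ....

Answer: M ≅ ℤ^1 ⊕ ℤ/4 ⊕ ℤ/4 ⊕ ℤ/4

Derivation:
rank_ℚ(R)=3; free=4−3=1
SNF(R) diag = [4, 4, 4] → torsion [4, 4, 4]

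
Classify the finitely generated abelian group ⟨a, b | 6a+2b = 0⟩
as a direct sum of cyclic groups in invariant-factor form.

rank_ℚ(R)=1; free=2−1=1
SNF(R) diag = [2] → torsion [2]

Answer: M ≅ ℤ^1 ⊕ ℤ/2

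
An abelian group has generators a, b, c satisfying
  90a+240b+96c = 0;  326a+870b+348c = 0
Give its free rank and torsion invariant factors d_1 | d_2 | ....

rank_ℚ(R)=2; free=3−2=1
SNF(R) diag = [2, 6] → torsion [2, 6]

Answer: M ≅ ℤ^1 ⊕ ℤ/2 ⊕ ℤ/6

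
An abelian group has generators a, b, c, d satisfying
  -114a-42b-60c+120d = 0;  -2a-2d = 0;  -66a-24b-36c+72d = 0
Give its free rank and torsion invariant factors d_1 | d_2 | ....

rank_ℚ(R)=3; free=4−3=1
SNF(R) diag = [2, 6, 6] → torsion [2, 6, 6]

Answer: M ≅ ℤ^1 ⊕ ℤ/2 ⊕ ℤ/6 ⊕ ℤ/6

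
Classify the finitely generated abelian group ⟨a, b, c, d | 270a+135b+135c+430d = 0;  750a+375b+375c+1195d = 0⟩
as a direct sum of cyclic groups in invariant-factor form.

rank_ℚ(R)=2; free=4−2=2
SNF(R) diag = [5, 15] → torsion [5, 15]

Answer: M ≅ ℤ^2 ⊕ ℤ/5 ⊕ ℤ/15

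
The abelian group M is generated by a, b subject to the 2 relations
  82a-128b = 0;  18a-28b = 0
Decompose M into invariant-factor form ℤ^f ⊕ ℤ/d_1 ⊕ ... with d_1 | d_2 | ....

rank_ℚ(R)=2; free=2−2=0
SNF(R) diag = [2, 4] → torsion [2, 4]

Answer: M ≅ ℤ/2 ⊕ ℤ/4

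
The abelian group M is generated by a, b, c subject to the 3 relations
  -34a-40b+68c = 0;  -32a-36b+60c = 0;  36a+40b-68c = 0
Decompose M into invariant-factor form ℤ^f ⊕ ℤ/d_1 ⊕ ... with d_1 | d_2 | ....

Answer: M ≅ ℤ/2 ⊕ ℤ/4 ⊕ ℤ/12

Derivation:
rank_ℚ(R)=3; free=3−3=0
SNF(R) diag = [2, 4, 12] → torsion [2, 4, 12]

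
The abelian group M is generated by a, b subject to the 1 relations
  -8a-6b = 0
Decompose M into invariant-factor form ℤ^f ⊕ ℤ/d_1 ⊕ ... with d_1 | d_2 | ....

rank_ℚ(R)=1; free=2−1=1
SNF(R) diag = [2] → torsion [2]

Answer: M ≅ ℤ^1 ⊕ ℤ/2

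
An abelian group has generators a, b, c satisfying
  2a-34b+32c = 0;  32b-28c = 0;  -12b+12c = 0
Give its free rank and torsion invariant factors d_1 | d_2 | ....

rank_ℚ(R)=3; free=3−3=0
SNF(R) diag = [2, 4, 12] → torsion [2, 4, 12]

Answer: M ≅ ℤ/2 ⊕ ℤ/4 ⊕ ℤ/12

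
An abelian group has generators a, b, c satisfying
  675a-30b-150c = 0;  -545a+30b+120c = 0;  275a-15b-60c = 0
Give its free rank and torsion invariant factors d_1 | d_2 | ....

Answer: M ≅ ℤ/5 ⊕ ℤ/15 ⊕ ℤ/30

Derivation:
rank_ℚ(R)=3; free=3−3=0
SNF(R) diag = [5, 15, 30] → torsion [5, 15, 30]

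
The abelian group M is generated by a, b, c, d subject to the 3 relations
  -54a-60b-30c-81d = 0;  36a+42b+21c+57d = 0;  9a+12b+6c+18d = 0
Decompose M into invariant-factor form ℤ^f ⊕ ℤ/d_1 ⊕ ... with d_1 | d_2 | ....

Answer: M ≅ ℤ^1 ⊕ ℤ/3 ⊕ ℤ/3 ⊕ ℤ/9

Derivation:
rank_ℚ(R)=3; free=4−3=1
SNF(R) diag = [3, 3, 9] → torsion [3, 3, 9]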